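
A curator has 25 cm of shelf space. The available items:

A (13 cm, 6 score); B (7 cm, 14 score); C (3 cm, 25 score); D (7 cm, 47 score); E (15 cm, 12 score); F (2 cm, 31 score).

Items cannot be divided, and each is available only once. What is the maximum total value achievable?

117 score

Check high-value combinations within 25 cm:
- B+C+D+F: length 7+3+7+2=19, value 14+25+47+31=117
- A+C+D+F: length 13+3+7+2=25, value 6+25+47+31=109
- C+D+F: length 3+7+2=12, value 25+47+31=103
Best: 117 score.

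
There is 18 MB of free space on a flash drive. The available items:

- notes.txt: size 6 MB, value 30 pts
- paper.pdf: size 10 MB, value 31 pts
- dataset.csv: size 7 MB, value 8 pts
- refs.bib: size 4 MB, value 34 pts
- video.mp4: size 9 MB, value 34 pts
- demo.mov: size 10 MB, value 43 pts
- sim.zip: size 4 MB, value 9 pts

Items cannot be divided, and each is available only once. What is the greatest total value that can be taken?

86 pts

Check high-value combinations within 18 MB:
- refs.bib+demo.mov+sim.zip: size 4+10+4=18, value 34+43+9=86
- refs.bib+demo.mov: size 4+10=14, value 34+43=77
- refs.bib+video.mp4+sim.zip: size 4+9+4=17, value 34+34+9=77
- paper.pdf+refs.bib+sim.zip: size 10+4+4=18, value 31+34+9=74
Best: 86 pts.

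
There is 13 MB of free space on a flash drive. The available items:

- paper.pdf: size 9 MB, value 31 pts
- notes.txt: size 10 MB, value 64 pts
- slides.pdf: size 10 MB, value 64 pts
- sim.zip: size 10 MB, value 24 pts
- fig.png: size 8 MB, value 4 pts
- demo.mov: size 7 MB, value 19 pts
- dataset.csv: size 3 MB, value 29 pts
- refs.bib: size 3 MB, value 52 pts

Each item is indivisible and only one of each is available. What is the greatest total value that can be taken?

This is a 0/1 knapsack; check combinations near the capacity.
- notes.txt+refs.bib: size 10+3=13, value 64+52=116
- slides.pdf+refs.bib: size 10+3=13, value 64+52=116
- demo.mov+dataset.csv+refs.bib: size 7+3+3=13, value 19+29+52=100
- notes.txt+dataset.csv: size 10+3=13, value 64+29=93
Best: 116 pts.

116 pts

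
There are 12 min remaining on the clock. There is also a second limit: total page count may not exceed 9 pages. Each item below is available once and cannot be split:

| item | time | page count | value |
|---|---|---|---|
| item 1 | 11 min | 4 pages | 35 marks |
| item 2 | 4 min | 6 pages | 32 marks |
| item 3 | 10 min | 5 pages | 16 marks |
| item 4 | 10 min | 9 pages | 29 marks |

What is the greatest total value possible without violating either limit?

Feasible sets respecting both limits:
- item 1: time 11, page count 4, value 35
- item 2: time 4, page count 6, value 32
- item 4: time 10, page count 9, value 29
- item 3: time 10, page count 5, value 16
Best: 35 marks.

35 marks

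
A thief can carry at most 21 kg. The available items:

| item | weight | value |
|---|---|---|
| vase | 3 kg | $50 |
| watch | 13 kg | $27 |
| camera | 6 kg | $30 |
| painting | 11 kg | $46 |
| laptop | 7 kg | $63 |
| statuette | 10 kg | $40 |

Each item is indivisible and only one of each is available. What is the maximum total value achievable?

This is a 0/1 knapsack; check combinations near the capacity.
- vase+painting+laptop: weight 3+11+7=21, value 50+46+63=159
- vase+laptop+statuette: weight 3+7+10=20, value 50+63+40=153
- vase+camera+laptop: weight 3+6+7=16, value 50+30+63=143
- vase+camera+painting: weight 3+6+11=20, value 50+30+46=126
- vase+camera+statuette: weight 3+6+10=19, value 50+30+40=120
Best: $159.

$159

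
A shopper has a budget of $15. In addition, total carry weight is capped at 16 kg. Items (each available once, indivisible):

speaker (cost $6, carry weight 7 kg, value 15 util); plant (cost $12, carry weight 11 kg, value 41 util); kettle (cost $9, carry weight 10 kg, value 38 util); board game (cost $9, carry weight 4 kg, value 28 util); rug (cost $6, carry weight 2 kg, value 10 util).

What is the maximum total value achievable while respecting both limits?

Feasible sets respecting both limits:
- kettle+rug: cost 15, carry weight 12, value 48
- speaker+board game: cost 15, carry weight 11, value 43
- plant: cost 12, carry weight 11, value 41
- kettle: cost 9, carry weight 10, value 38
Best: 48 util.

48 util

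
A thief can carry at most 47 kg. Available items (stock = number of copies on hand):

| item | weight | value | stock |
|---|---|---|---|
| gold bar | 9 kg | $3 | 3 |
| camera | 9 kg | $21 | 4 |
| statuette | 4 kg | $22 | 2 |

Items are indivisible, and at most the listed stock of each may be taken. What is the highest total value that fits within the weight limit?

$128

Best selections within weight 47 and stock limits:
- 4×camera + 2×statuette: weight 44, value 128
- 1×gold bar + 3×camera + 2×statuette: weight 44, value 110
Best: $128.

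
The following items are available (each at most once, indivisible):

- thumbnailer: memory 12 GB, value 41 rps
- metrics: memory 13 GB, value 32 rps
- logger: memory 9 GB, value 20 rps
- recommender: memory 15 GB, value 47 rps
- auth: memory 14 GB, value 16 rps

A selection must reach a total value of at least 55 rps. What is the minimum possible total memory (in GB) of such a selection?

Subsets with value ≥ 55, sorted by total memory:
- thumbnailer+logger: memory 21, value 61
- logger+recommender: memory 24, value 67
Minimum memory: 21 GB.

21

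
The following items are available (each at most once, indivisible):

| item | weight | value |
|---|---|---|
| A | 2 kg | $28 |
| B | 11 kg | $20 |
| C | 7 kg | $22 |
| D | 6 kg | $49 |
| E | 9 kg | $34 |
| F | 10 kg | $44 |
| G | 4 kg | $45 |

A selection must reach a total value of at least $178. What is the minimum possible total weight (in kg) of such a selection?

Subsets with value ≥ 178, sorted by total weight:
- A+C+D+E+G: weight 28, value 178
- A+C+D+F+G: weight 29, value 188
- A+D+E+F+G: weight 31, value 200
- A+B+D+F+G: weight 33, value 186
Minimum weight: 28 kg.

28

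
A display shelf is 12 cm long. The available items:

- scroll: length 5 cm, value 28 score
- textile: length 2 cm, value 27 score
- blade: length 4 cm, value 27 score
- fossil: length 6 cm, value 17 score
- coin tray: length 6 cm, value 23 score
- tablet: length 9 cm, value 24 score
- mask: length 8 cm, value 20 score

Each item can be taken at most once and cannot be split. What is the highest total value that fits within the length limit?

82 score

Check high-value combinations within 12 cm:
- scroll+textile+blade: length 5+2+4=11, value 28+27+27=82
- textile+blade+coin tray: length 2+4+6=12, value 27+27+23=77
- textile+blade+fossil: length 2+4+6=12, value 27+27+17=71
Best: 82 score.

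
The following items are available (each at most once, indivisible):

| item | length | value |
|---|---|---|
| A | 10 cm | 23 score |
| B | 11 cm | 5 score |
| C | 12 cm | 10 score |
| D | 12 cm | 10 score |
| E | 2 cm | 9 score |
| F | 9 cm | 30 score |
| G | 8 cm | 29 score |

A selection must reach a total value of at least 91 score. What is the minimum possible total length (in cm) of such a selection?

29

Subsets with value ≥ 91, sorted by total length:
- A+E+F+G: length 29, value 91
- A+C+F+G: length 39, value 92
- A+D+F+G: length 39, value 92
Minimum length: 29 cm.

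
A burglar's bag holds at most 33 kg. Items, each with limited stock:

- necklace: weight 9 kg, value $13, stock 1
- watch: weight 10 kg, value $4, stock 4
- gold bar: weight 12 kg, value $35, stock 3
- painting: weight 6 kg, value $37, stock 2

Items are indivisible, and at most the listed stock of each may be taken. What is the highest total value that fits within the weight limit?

Best selections within weight 33 and stock limits:
- 1×necklace + 1×gold bar + 2×painting: weight 33, value 122
- 1×gold bar + 2×painting: weight 24, value 109
- 2×gold bar + 1×painting: weight 30, value 107
- 1×necklace + 1×watch + 2×painting: weight 31, value 91
Best: $122.

$122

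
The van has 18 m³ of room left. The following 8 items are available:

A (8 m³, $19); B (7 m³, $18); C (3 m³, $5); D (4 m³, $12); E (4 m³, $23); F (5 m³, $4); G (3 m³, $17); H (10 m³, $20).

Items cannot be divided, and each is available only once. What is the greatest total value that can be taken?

Check high-value combinations within 18 m³:
- B+D+E+G: volume 7+4+4+3=18, value 18+12+23+17=70
- A+C+E+G: volume 8+3+4+3=18, value 19+5+23+17=64
- B+C+E+G: volume 7+3+4+3=17, value 18+5+23+17=63
- E+G+H: volume 4+3+10=17, value 23+17+20=60
- A+E+G: volume 8+4+3=15, value 19+23+17=59
Best: $70.

$70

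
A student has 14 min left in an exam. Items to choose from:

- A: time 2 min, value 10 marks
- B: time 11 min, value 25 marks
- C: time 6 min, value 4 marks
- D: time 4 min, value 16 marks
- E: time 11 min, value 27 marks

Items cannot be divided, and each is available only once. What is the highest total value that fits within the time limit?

37 marks

Check high-value combinations within 14 min:
- A+E: time 2+11=13, value 10+27=37
- A+B: time 2+11=13, value 10+25=35
- A+C+D: time 2+6+4=12, value 10+4+16=30
Best: 37 marks.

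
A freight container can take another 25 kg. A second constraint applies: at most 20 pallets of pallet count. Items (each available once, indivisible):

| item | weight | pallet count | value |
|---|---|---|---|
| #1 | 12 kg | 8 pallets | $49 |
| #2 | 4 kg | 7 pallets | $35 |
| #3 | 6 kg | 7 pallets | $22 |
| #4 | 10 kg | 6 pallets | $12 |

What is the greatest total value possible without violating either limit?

Feasible sets respecting both limits:
- #1+#2: weight 16, pallet count 15, value 84
- #1+#3: weight 18, pallet count 15, value 71
- #2+#3+#4: weight 20, pallet count 20, value 69
Best: $84.

$84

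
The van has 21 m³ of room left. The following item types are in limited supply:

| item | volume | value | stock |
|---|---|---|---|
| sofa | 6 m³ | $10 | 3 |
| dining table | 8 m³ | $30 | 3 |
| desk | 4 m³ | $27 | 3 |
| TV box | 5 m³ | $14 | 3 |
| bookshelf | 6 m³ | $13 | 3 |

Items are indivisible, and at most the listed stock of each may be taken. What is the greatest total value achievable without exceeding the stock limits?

Best selections within volume 21 and stock limits:
- 1×dining table + 3×desk: volume 20, value 111
- 1×dining table + 2×desk + 1×TV box: volume 21, value 98
Best: $111.

$111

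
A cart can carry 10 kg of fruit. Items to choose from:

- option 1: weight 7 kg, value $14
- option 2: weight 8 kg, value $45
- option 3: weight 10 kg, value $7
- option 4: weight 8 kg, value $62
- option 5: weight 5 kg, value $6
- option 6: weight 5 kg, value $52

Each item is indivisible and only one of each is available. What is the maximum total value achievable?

$62

Check high-value combinations within 10 kg:
- option 4: weight 8, value 62
- option 5+option 6: weight 5+5=10, value 6+52=58
- option 6: weight 5, value 52
Best: $62.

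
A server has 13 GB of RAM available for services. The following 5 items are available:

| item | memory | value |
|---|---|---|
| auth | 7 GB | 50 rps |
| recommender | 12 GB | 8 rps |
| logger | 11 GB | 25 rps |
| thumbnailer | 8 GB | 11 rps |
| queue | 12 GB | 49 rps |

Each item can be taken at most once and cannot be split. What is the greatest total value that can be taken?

This is a 0/1 knapsack; check combinations near the capacity.
- auth: memory 7, value 50
- queue: memory 12, value 49
- logger: memory 11, value 25
- thumbnailer: memory 8, value 11
Best: 50 rps.

50 rps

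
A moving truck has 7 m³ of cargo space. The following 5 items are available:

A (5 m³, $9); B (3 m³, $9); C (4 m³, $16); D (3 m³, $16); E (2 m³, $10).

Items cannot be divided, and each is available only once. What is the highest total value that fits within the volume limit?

This is a 0/1 knapsack; check combinations near the capacity.
- C+D: volume 4+3=7, value 16+16=32
- D+E: volume 3+2=5, value 16+10=26
- C+E: volume 4+2=6, value 16+10=26
- B+D: volume 3+3=6, value 9+16=25
Best: $32.

$32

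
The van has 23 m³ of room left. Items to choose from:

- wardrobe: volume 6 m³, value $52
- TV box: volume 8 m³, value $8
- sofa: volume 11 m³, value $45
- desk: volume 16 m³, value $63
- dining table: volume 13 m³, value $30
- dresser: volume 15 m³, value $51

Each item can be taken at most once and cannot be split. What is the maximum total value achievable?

$115

Check high-value combinations within 23 m³:
- wardrobe+desk: volume 6+16=22, value 52+63=115
- wardrobe+dresser: volume 6+15=21, value 52+51=103
- wardrobe+sofa: volume 6+11=17, value 52+45=97
- wardrobe+dining table: volume 6+13=19, value 52+30=82
- desk: volume 16, value 63
Best: $115.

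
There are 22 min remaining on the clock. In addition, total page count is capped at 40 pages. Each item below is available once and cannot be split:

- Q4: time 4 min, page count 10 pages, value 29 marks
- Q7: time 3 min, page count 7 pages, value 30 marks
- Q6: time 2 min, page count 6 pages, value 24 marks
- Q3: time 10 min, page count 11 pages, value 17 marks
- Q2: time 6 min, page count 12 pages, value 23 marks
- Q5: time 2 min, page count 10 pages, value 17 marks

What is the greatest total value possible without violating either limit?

Feasible sets respecting both limits:
- Q4+Q7+Q6+Q2: time 15, page count 35, value 106
- Q4+Q7+Q6+Q3: time 19, page count 34, value 100
- Q4+Q7+Q6+Q5: time 11, page count 33, value 100
Best: 106 marks.

106 marks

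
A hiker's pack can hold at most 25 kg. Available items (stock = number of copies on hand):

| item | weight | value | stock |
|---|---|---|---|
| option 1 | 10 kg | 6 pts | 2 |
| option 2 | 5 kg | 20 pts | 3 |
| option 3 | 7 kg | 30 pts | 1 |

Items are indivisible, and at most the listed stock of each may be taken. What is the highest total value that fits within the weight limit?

Top feasible selections:
- 3×option 2 + 1×option 3: weight 22, value 90
- 2×option 2 + 1×option 3: weight 17, value 70
- 1×option 1 + 3×option 2: weight 25, value 66
Best: 90 pts.

90 pts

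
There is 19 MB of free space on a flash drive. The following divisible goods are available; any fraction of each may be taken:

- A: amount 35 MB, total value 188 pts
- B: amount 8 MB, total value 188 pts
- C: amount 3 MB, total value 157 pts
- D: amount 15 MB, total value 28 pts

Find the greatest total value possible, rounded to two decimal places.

Take in order of value per unit:
- C (157/3 per unit): all 3 → value 157, running total 157.00
- B (188/8 per unit): all 8 → value 188, running total 345.00
- A (188/35 per unit): 8 of 35 → value 8×188/35 = 42.9714, running total 387.97
Total 387.97.

387.97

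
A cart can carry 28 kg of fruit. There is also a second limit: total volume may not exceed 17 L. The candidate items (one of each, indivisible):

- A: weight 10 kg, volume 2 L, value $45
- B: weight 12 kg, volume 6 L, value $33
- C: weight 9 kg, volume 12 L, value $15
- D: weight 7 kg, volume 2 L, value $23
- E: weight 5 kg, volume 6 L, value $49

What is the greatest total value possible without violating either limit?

$127

Feasible sets respecting both limits:
- A+B+E: weight 27, volume 14, value 127
- A+D+E: weight 22, volume 10, value 117
- B+D+E: weight 24, volume 14, value 105
- A+E: weight 15, volume 8, value 94
Best: $127.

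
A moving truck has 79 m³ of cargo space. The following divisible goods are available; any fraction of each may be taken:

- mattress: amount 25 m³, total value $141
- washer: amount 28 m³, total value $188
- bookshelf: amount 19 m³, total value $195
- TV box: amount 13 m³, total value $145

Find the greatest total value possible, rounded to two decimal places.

635.16

Take in order of value per unit:
- TV box (145/13 per unit): all 13 → value 145, running total 145.00
- bookshelf (195/19 per unit): all 19 → value 195, running total 340.00
- washer (188/28 per unit): all 28 → value 188, running total 528.00
- mattress (141/25 per unit): 19 of 25 → value 19×141/25 = 107.1600, running total 635.16
Total 635.16.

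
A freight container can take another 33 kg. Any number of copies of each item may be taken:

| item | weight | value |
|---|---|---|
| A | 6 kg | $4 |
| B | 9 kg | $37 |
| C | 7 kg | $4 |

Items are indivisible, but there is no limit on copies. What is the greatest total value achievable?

Best value-per-unit is B at 37/9; filling with it alone gives 3×37 = 111.
Optimal mix: 1×A + 3×B → weight 33, value 115.

$115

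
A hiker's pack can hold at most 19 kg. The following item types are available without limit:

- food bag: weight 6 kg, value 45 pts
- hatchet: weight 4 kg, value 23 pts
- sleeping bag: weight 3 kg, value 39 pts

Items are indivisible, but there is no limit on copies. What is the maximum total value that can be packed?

Best value-per-unit is sleeping bag at 39/3, and filling with it alone uses weight 6×3=18. No mix of the others beats 6×39 = 234.

234 pts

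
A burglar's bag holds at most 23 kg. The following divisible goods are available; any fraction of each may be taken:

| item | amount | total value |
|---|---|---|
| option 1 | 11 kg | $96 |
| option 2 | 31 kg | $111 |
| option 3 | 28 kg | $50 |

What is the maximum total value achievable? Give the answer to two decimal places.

Take in order of value per unit:
- option 1 (96/11 per unit): all 11 → value 96, running total 96.00
- option 2 (111/31 per unit): 12 of 31 → value 12×111/31 = 42.9677, running total 138.97
Total 138.97.

138.97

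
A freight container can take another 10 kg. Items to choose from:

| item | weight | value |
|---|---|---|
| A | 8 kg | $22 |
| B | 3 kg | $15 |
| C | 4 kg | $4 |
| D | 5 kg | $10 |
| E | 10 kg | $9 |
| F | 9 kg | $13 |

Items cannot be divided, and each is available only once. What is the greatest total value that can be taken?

Check high-value combinations within 10 kg:
- B+D: weight 3+5=8, value 15+10=25
- A: weight 8, value 22
- B+C: weight 3+4=7, value 15+4=19
- B: weight 3, value 15
Best: $25.

$25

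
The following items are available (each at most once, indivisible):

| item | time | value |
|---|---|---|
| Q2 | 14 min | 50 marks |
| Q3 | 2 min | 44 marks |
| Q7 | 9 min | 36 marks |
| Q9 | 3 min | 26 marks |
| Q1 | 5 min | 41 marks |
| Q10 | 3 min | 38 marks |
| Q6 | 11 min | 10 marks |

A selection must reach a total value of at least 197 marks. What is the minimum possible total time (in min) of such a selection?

27

Subsets with value ≥ 197, sorted by total time:
- Q2+Q3+Q9+Q1+Q10: time 27, value 199
- Q2+Q3+Q7+Q1+Q10: time 33, value 209
Minimum time: 27 min.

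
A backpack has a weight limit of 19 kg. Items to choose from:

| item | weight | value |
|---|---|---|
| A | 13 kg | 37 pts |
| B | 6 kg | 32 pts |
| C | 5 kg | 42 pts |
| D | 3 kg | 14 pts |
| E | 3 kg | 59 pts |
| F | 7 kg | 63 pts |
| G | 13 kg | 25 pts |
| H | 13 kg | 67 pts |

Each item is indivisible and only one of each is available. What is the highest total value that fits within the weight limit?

Check high-value combinations within 19 kg:
- C+D+E+F: weight 5+3+3+7=18, value 42+14+59+63=178
- B+D+E+F: weight 6+3+3+7=19, value 32+14+59+63=168
- C+E+F: weight 5+3+7=15, value 42+59+63=164
Best: 178 pts.

178 pts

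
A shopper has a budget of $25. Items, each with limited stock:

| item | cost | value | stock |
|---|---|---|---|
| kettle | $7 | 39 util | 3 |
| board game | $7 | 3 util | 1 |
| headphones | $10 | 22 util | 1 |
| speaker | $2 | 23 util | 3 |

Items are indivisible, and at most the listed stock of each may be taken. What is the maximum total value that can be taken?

163 util

Best selections within cost 25 and stock limits:
- 3×kettle + 2×speaker: cost 25, value 163
- 2×kettle + 3×speaker: cost 20, value 147
- 3×kettle + 1×speaker: cost 23, value 140
Best: 163 util.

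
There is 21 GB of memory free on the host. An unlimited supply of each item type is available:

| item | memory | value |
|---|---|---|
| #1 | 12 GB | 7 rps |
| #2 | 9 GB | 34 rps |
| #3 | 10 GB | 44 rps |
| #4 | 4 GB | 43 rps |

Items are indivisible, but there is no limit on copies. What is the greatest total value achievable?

215 rps

Best value-per-unit is #4 at 43/4, and filling with it alone uses memory 5×4=20. No mix of the others beats 5×43 = 215.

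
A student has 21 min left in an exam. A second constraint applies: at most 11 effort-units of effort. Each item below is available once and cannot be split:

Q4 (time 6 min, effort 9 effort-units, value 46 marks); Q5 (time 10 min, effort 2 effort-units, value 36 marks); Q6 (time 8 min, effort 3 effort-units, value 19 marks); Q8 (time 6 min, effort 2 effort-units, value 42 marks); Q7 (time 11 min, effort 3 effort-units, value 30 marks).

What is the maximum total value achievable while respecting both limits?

88 marks

Feasible sets respecting both limits:
- Q4+Q8: time 12, effort 11, value 88
- Q4+Q5: time 16, effort 11, value 82
- Q5+Q8: time 16, effort 4, value 78
- Q8+Q7: time 17, effort 5, value 72
Best: 88 marks.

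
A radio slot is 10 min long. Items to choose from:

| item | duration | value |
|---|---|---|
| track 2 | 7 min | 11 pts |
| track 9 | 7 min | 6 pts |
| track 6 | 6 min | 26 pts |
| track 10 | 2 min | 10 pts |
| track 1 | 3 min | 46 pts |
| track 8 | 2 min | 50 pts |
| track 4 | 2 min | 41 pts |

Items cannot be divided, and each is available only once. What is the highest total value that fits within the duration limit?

Check high-value combinations within 10 min:
- track 10+track 1+track 8+track 4: duration 2+3+2+2=9, value 10+46+50+41=147
- track 1+track 8+track 4: duration 3+2+2=7, value 46+50+41=137
- track 6+track 8+track 4: duration 6+2+2=10, value 26+50+41=117
Best: 147 pts.

147 pts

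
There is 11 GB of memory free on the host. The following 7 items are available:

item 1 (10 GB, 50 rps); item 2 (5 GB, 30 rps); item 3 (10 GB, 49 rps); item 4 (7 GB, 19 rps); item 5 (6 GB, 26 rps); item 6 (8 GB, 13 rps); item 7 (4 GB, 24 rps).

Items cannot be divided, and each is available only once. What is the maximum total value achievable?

Check high-value combinations within 11 GB:
- item 2+item 5: memory 5+6=11, value 30+26=56
- item 2+item 7: memory 5+4=9, value 30+24=54
- item 1: memory 10, value 50
- item 5+item 7: memory 6+4=10, value 26+24=50
- item 3: memory 10, value 49
Best: 56 rps.

56 rps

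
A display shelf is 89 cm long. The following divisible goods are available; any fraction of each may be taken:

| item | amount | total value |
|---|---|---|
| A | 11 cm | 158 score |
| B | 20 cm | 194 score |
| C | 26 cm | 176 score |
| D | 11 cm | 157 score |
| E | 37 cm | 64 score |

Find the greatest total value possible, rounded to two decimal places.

721.32

Take in order of value per unit:
- A (158/11 per unit): all 11 → value 158, running total 158.00
- D (157/11 per unit): all 11 → value 157, running total 315.00
- B (194/20 per unit): all 20 → value 194, running total 509.00
- C (176/26 per unit): all 26 → value 176, running total 685.00
- E (64/37 per unit): 21 of 37 → value 21×64/37 = 36.3243, running total 721.32
Total 721.32.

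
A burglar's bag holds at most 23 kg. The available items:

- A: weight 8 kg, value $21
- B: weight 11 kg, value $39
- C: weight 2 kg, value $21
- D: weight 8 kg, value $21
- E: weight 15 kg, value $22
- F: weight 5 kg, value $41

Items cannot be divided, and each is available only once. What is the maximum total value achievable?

Check high-value combinations within 23 kg:
- A+C+D+F: weight 8+2+8+5=23, value 21+21+21+41=104
- B+C+F: weight 11+2+5=18, value 39+21+41=101
- C+E+F: weight 2+15+5=22, value 21+22+41=84
- A+C+F: weight 8+2+5=15, value 21+21+41=83
- C+D+F: weight 2+8+5=15, value 21+21+41=83
Best: $104.

$104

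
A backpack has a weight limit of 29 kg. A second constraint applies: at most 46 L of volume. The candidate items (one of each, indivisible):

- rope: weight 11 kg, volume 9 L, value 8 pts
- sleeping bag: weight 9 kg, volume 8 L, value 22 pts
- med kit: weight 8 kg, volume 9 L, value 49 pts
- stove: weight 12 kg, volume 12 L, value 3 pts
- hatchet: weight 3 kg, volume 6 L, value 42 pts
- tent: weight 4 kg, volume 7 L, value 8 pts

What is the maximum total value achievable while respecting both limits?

121 pts

Feasible sets respecting both limits:
- sleeping bag+med kit+hatchet+tent: weight 24, volume 30, value 121
- sleeping bag+med kit+hatchet: weight 20, volume 23, value 113
- rope+med kit+hatchet+tent: weight 26, volume 31, value 107
- med kit+stove+hatchet+tent: weight 27, volume 34, value 102
Best: 121 pts.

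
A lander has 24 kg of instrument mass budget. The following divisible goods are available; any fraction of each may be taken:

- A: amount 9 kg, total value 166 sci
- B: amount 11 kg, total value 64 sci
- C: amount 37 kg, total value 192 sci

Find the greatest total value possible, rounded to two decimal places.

250.76

Take in order of value per unit:
- A (166/9 per unit): all 9 → value 166, running total 166.00
- B (64/11 per unit): all 11 → value 64, running total 230.00
- C (192/37 per unit): 4 of 37 → value 4×192/37 = 20.7568, running total 250.76
Total 250.76.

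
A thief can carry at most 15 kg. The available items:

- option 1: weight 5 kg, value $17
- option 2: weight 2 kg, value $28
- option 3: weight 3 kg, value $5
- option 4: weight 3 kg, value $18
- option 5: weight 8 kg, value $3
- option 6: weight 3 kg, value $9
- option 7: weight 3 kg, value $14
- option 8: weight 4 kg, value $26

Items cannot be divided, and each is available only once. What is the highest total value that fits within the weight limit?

Check high-value combinations within 15 kg:
- option 2+option 4+option 6+option 7+option 8: weight 2+3+3+3+4=15, value 28+18+9+14+26=95
- option 2+option 3+option 4+option 7+option 8: weight 2+3+3+3+4=15, value 28+5+18+14+26=91
- option 1+option 2+option 4+option 8: weight 5+2+3+4=14, value 17+28+18+26=89
- option 2+option 4+option 7+option 8: weight 2+3+3+4=12, value 28+18+14+26=86
- option 2+option 3+option 4+option 6+option 8: weight 2+3+3+3+4=15, value 28+5+18+9+26=86
Best: $95.

$95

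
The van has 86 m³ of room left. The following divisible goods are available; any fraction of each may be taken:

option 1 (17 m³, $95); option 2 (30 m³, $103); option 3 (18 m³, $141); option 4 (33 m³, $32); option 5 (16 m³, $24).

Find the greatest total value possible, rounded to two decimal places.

Take in order of value per unit:
- option 3 (141/18 per unit): all 18 → value 141, running total 141.00
- option 1 (95/17 per unit): all 17 → value 95, running total 236.00
- option 2 (103/30 per unit): all 30 → value 103, running total 339.00
- option 5 (24/16 per unit): all 16 → value 24, running total 363.00
- option 4 (32/33 per unit): 5 of 33 → value 5×32/33 = 4.8485, running total 367.85
Total 367.85.

367.85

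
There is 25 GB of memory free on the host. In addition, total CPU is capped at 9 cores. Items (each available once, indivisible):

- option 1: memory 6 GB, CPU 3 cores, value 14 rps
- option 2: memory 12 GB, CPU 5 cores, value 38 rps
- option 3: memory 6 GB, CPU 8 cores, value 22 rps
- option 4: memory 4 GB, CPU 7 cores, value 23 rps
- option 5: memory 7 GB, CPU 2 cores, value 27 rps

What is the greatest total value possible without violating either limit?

Feasible sets respecting both limits:
- option 2+option 5: memory 19, CPU 7, value 65
- option 1+option 2: memory 18, CPU 8, value 52
- option 4+option 5: memory 11, CPU 9, value 50
Best: 65 rps.

65 rps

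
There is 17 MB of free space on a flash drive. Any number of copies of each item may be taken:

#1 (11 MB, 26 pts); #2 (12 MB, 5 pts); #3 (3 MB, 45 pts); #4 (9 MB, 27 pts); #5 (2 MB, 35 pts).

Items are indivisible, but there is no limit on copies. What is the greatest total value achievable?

Best value-per-unit is #5 at 35/2; filling with it alone gives 8×35 = 280.
Optimal mix: 1×#3 + 7×#5 → size 17, value 290.

290 pts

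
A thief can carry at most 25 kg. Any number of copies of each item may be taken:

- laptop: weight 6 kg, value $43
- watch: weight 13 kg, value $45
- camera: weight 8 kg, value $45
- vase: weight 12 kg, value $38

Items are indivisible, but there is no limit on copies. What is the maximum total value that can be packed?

Best value-per-unit is laptop at 43/6, and filling with it alone uses weight 4×6=24. No mix of the others beats 4×43 = 172.

$172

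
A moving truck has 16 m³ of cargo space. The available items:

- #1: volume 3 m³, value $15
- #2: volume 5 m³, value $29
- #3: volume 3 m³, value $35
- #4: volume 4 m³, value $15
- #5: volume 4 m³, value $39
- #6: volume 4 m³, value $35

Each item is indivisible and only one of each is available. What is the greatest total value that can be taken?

Check high-value combinations within 16 m³:
- #2+#3+#5+#6: volume 5+3+4+4=16, value 29+35+39+35=138
- #1+#3+#5+#6: volume 3+3+4+4=14, value 15+35+39+35=124
- #3+#4+#5+#6: volume 3+4+4+4=15, value 35+15+39+35=124
- #1+#2+#3+#5: volume 3+5+3+4=15, value 15+29+35+39=118
Best: $138.

$138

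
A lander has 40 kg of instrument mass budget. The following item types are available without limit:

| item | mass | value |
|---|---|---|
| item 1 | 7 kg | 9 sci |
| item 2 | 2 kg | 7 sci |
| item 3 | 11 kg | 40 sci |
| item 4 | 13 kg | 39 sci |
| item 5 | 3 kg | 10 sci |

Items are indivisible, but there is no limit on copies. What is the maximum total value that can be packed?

144 sci

Best value-per-unit is item 3 at 40/11; filling with it alone gives 3×40 = 120.
Optimal mix: 2×item 2 + 3×item 3 + 1×item 5 → mass 40, value 144.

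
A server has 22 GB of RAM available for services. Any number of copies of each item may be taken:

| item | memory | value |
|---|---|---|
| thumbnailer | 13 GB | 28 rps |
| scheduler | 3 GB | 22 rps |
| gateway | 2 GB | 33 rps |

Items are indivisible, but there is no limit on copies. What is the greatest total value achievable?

363 rps

Best value-per-unit is gateway at 33/2, and filling with it alone uses memory 11×2=22. No mix of the others beats 11×33 = 363.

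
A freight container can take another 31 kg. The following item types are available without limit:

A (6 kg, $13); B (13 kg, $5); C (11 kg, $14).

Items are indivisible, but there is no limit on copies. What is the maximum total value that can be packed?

$65

Best value-per-unit is A at 13/6, and filling with it alone uses weight 5×6=30. No mix of the others beats 5×13 = 65.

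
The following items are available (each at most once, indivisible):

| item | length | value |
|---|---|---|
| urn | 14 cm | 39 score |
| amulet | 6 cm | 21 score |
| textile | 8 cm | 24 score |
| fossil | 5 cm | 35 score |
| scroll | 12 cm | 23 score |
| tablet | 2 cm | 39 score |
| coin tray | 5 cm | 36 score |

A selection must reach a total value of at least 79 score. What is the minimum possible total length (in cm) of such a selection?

Subsets with value ≥ 79, sorted by total length:
- fossil+tablet+coin tray: length 12, value 110
- amulet+tablet+coin tray: length 13, value 96
- amulet+fossil+tablet: length 13, value 95
- textile+tablet+coin tray: length 15, value 99
Minimum length: 12 cm.

12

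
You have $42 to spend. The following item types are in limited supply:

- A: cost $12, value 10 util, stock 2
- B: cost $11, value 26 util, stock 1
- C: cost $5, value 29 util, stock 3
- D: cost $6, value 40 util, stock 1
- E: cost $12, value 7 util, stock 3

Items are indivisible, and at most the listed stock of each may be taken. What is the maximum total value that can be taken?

Best selections within cost 42 and stock limits:
- 1×B + 3×C + 1×D: cost 32, value 153
- 1×A + 3×C + 1×D: cost 33, value 137
Best: 153 util.

153 util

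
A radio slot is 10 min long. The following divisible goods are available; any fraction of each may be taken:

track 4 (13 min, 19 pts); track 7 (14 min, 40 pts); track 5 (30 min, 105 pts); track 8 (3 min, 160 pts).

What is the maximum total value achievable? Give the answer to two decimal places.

Take in order of value per unit:
- track 8 (160/3 per unit): all 3 → value 160, running total 160.00
- track 5 (105/30 per unit): 7 of 30 → value 7×105/30 = 24.5000, running total 184.50
Total 184.50.

184.50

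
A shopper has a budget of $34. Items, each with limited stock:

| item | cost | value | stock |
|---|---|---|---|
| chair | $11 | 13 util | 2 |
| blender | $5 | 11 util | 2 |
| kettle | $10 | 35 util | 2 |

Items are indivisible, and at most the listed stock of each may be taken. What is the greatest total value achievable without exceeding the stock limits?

Top feasible selections:
- 2×blender + 2×kettle: cost 30, value 92
- 1×chair + 2×kettle: cost 31, value 83
- 1×blender + 2×kettle: cost 25, value 81
Best: 92 util.

92 util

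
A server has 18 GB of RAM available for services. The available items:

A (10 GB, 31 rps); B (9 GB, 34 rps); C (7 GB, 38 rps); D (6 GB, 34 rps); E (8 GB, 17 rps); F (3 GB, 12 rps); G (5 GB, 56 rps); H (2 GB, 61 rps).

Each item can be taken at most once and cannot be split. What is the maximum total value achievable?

167 rps

Check high-value combinations within 18 GB:
- C+F+G+H: memory 7+3+5+2=17, value 38+12+56+61=167
- D+F+G+H: memory 6+3+5+2=16, value 34+12+56+61=163
- C+G+H: memory 7+5+2=14, value 38+56+61=155
- D+G+H: memory 6+5+2=13, value 34+56+61=151
- B+G+H: memory 9+5+2=16, value 34+56+61=151
Best: 167 rps.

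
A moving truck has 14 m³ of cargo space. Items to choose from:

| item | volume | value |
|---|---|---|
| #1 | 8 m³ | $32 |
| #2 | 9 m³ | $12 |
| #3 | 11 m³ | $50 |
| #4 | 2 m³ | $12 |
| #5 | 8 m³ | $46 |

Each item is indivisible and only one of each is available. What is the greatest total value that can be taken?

Check high-value combinations within 14 m³:
- #3+#4: volume 11+2=13, value 50+12=62
- #4+#5: volume 2+8=10, value 12+46=58
- #3: volume 11, value 50
Best: $62.

$62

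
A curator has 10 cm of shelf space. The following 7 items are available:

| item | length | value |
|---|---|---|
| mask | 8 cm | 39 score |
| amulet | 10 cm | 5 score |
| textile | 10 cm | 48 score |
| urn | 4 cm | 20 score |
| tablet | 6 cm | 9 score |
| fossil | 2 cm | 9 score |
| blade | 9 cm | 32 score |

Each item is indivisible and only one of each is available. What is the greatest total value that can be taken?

Check high-value combinations within 10 cm:
- textile: length 10, value 48
- mask+fossil: length 8+2=10, value 39+9=48
- mask: length 8, value 39
- blade: length 9, value 32
- urn+fossil: length 4+2=6, value 20+9=29
Best: 48 score.

48 score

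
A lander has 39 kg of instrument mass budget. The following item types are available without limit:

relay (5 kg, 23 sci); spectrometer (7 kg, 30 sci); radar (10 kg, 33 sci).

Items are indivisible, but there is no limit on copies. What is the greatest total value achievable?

Best value-per-unit is relay at 23/5; filling with it alone gives 7×23 = 161.
Optimal mix: 5×relay + 2×spectrometer → mass 39, value 175.

175 sci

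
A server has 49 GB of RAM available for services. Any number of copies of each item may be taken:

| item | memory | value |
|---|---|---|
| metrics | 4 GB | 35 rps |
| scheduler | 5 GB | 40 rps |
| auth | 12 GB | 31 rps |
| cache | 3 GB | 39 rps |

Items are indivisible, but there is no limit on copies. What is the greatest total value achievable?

624 rps

Best value-per-unit is cache at 39/3, and filling with it alone uses memory 16×3=48. No mix of the others beats 16×39 = 624.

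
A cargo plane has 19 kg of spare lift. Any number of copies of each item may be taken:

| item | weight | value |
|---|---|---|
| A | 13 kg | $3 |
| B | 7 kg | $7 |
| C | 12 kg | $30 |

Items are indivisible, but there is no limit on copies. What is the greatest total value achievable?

$37

Best value-per-unit is C at 30/12; filling with it alone gives 1×30 = 30.
Optimal mix: 1×B + 1×C → weight 19, value 37.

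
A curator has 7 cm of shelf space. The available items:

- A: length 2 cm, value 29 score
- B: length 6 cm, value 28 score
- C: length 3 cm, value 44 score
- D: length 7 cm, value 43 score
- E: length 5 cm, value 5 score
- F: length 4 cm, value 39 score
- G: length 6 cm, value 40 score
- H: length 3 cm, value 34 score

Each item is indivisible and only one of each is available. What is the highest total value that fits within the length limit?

83 score

This is a 0/1 knapsack; check combinations near the capacity.
- C+F: length 3+4=7, value 44+39=83
- C+H: length 3+3=6, value 44+34=78
- A+C: length 2+3=5, value 29+44=73
- F+H: length 4+3=7, value 39+34=73
Best: 83 score.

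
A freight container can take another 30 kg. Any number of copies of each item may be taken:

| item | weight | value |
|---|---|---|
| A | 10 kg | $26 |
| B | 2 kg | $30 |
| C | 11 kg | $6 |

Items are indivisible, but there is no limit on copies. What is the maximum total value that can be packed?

$450

Best value-per-unit is B at 30/2, and filling with it alone uses weight 15×2=30. No mix of the others beats 15×30 = 450.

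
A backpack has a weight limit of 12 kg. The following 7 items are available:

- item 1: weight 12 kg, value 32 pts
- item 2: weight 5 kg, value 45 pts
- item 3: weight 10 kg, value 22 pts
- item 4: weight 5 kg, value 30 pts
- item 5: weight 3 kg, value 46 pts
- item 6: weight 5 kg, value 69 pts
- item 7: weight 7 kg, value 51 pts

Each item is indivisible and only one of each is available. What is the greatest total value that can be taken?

120 pts

This is a 0/1 knapsack; check combinations near the capacity.
- item 6+item 7: weight 5+7=12, value 69+51=120
- item 5+item 6: weight 3+5=8, value 46+69=115
- item 2+item 6: weight 5+5=10, value 45+69=114
- item 4+item 6: weight 5+5=10, value 30+69=99
Best: 120 pts.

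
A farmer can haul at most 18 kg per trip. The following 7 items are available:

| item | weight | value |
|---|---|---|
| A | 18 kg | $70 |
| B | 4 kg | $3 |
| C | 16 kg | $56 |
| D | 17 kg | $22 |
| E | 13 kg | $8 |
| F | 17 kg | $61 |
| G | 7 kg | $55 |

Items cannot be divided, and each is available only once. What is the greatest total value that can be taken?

$70

Check high-value combinations within 18 kg:
- A: weight 18, value 70
- F: weight 17, value 61
- B+G: weight 4+7=11, value 3+55=58
Best: $70.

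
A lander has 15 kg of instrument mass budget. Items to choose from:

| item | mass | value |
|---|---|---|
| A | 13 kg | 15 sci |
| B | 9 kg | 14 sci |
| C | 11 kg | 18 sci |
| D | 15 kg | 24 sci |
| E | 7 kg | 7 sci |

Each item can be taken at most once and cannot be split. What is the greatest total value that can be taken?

24 sci

Check high-value combinations within 15 kg:
- D: mass 15, value 24
- C: mass 11, value 18
- A: mass 13, value 15
- B: mass 9, value 14
Best: 24 sci.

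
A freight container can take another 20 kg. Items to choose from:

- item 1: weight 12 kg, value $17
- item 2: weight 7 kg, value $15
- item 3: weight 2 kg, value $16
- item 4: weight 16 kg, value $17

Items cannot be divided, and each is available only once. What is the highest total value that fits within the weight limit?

Check high-value combinations within 20 kg:
- item 1+item 3: weight 12+2=14, value 17+16=33
- item 3+item 4: weight 2+16=18, value 16+17=33
- item 1+item 2: weight 12+7=19, value 17+15=32
Best: $33.

$33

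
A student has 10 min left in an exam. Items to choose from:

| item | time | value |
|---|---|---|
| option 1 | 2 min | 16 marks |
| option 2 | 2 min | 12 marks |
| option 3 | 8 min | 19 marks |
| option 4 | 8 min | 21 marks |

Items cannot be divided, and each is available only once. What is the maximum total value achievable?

37 marks

This is a 0/1 knapsack; check combinations near the capacity.
- option 1+option 4: time 2+8=10, value 16+21=37
- option 1+option 3: time 2+8=10, value 16+19=35
- option 2+option 4: time 2+8=10, value 12+21=33
- option 2+option 3: time 2+8=10, value 12+19=31
- option 1+option 2: time 2+2=4, value 16+12=28
Best: 37 marks.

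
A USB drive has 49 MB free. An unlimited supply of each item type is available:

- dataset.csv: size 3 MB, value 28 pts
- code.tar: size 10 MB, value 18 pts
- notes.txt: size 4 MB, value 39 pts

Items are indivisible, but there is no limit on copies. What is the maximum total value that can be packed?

Best value-per-unit is notes.txt at 39/4; filling with it alone gives 12×39 = 468.
Optimal mix: 3×dataset.csv + 10×notes.txt → size 49, value 474.

474 pts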